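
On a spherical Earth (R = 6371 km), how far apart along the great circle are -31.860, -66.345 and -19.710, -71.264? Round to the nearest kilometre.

Δλ = -71.264 − -66.345 = -4.919°.
Δφ = -19.710 − -31.860 = 12.150°.
a = sin²(Δφ/2) + cos φ₁ · cos φ₂ · sin²(Δλ/2) = 0.012672.
c = 2·atan2(√a, √(1−a)) = 0.22562 rad → d = 6371·c ≈ 1437.44 km.

1437 km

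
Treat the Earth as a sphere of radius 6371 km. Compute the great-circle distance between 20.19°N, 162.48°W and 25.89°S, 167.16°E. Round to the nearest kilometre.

6082 km

Δλ = 167.16 − -162.48 = 329.64°; wrapped into (−180°, 180°]: -30.36°.
Δφ = -25.89 − 20.19 = -46.08°.
a = sin²(Δφ/2) + cos φ₁ · cos φ₂ · sin²(Δλ/2) = 0.211068.
c = 2·atan2(√a, √(1−a)) = 0.95469 rad → d = 6371·c ≈ 6082.31 km.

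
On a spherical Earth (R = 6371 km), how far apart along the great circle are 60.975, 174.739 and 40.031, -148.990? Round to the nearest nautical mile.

Δλ = -148.990 − 174.739 = -323.729°; wrapped into (−180°, 180°]: 36.271°.
Δφ = 40.031 − 60.975 = -20.944°.
a = sin²(Δφ/2) + cos φ₁ · cos φ₂ · sin²(Δλ/2) = 0.069029.
c = 2·atan2(√a, √(1−a)) = 0.53171 rad → d = 6371·c ≈ 3387.52 km ≈ 1829.11 nmi.

1829 nmi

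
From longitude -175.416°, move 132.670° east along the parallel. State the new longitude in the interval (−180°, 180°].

-42.746°

Start at -175.416°; shift +132.670° → -42.746°.
-42.746° already lies in (−180°, 180°].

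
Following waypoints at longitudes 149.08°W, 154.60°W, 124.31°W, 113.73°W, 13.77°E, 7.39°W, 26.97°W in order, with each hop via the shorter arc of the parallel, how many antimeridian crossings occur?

Leg 1: -149.08° → -154.60°, shortest Δλ = -5.52° (west) — does not cross 180°.
Leg 2: -154.60° → -124.31°, shortest Δλ = 30.29° (east) — does not cross 180°.
Leg 3: -124.31° → -113.73°, shortest Δλ = 10.58° (east) — does not cross 180°.
Leg 4: -113.73° → +13.77°, shortest Δλ = 127.5° (east) — does not cross 180°.
Leg 5: +13.77° → -7.39°, shortest Δλ = -21.16° (west) — does not cross 180°.
Leg 6: -7.39° → -26.97°, shortest Δλ = -19.58° (west) — does not cross 180°.
Total crossings: 0.

0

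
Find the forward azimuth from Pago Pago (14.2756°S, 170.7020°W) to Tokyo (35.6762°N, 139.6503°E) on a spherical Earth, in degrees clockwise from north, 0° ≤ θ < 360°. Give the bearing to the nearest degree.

318°

Δλ = 139.6503 − -170.7020 = 310.3523°; wrapped into (−180°, 180°]: -49.6477°.
θ = atan2( sin Δλ · cos φ₂ , cos φ₁ · sin φ₂ − sin φ₁ · cos φ₂ · cos Δλ )
  = atan2(-0.61906, 0.69489) = -41.697° → normalised to [0°, 360°): 318.303°.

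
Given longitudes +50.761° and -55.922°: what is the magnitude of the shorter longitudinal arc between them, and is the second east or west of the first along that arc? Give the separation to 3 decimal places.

106.683° west

Raw difference: -55.922 − 50.761 = -106.683°.
Normalise into (−180°, 180°]: -106.683° stays -106.683°.
Negative ⇒ the second point lies to the west; separation 106.683°.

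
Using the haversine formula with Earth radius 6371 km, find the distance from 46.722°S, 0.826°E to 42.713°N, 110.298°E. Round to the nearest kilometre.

Δλ = 110.298 − 0.826 = 109.472°.
Δφ = 42.713 − -46.722 = 89.435°.
a = sin²(Δφ/2) + cos φ₁ · cos φ₂ · sin²(Δλ/2) = 0.830877.
c = 2·atan2(√a, √(1−a)) = 2.29395 rad → d = 6371·c ≈ 14614.78 km.

14615 km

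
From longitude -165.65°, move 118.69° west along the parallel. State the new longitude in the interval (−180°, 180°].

+75.66°

Start at -165.65°; shift −118.69° → -284.34°.
-284.34° lies outside (−180°, 180°]; add 360° → +75.66°.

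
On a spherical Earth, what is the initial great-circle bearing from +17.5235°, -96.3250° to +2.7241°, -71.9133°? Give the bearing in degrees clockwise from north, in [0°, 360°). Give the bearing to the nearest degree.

119°

Δλ = -71.9133 − -96.3250 = 24.4117°.
θ = atan2( sin Δλ · cos φ₂ , cos φ₁ · sin φ₂ − sin φ₁ · cos φ₂ · cos Δλ )
  = atan2(0.41282, -0.22855) = 118.970° → normalised to [0°, 360°): 118.970°.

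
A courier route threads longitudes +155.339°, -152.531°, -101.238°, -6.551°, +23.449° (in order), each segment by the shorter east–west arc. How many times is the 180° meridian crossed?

Leg 1: +155.339° → -152.531°, shortest Δλ = 52.13° (east) — crosses 180°.
Leg 2: -152.531° → -101.238°, shortest Δλ = 51.293° (east) — does not cross 180°.
Leg 3: -101.238° → -6.551°, shortest Δλ = 94.687° (east) — does not cross 180°.
Leg 4: -6.551° → +23.449°, shortest Δλ = 30.0° (east) — does not cross 180°.
Total crossings: 1.

1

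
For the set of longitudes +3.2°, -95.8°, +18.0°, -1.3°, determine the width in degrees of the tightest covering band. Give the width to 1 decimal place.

113.8°

Sort the longitudes: -95.8°, -1.3°, +3.2°, +18.0°.
Eastward gaps between consecutive values (wrapping around): 94.5°, 4.5°, 14.8°, 246.2°.
Largest gap = 246.2° ⇒ minimal covering band is its complement: 360° − 246.2° = 113.8°.
Band runs from -95.8° eastward to +18.0°.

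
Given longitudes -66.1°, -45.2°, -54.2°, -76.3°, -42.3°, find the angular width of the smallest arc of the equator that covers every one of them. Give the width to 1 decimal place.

Sort the longitudes: -76.3°, -66.1°, -54.2°, -45.2°, -42.3°.
Eastward gaps between consecutive values (wrapping around): 10.2°, 11.9°, 9.0°, 2.9°, 326.0°.
Largest gap = 326.0° ⇒ minimal covering band is its complement: 360° − 326.0° = 34.0°.
Band runs from -76.3° eastward to -42.3°.

34.0°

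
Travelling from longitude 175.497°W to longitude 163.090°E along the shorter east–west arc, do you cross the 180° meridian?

Naïve |163.090 − -175.497| = 338.587° > 180°, so the shorter arc goes the other way round — across 180°.
Signed shortest Δλ = ((163.090 − -175.497 + 180) mod 360) − 180 = -21.413°.
Going west by 21.413° from -175.497° passes through 180° before reaching +163.090°.

Yes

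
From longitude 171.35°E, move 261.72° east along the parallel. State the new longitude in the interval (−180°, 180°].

73.07°E

Start at +171.35°; shift +261.72° → +433.07°.
+433.07° lies outside (−180°, 180°]; subtract 360° → +73.07°.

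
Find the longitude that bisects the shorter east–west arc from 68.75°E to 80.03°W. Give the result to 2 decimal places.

Signed shortest Δλ from +68.75° to -80.03° is -148.78°.
Midpoint longitude = +68.75° + (-148.78°)/2 = +68.75° − 74.39° = -5.64°.

5.64°W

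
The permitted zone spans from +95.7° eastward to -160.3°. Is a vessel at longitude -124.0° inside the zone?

Band width going east from +95.7° to -160.3°: ((-160.3 − 95.7) mod 360) = 104.0°.
Offset of -124.0° east of the west edge: ((-124.0 − 95.7) mod 360) = 140.3°.
140.3° > 104.0° ⇒ outside.

No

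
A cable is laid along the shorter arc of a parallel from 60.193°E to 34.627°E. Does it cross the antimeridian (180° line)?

No

Signed shortest Δλ = ((34.627 − 60.193 + 180) mod 360) − 180 = -25.566°.
Going west by 25.566° from +60.193° reaches +34.627° without touching 180°.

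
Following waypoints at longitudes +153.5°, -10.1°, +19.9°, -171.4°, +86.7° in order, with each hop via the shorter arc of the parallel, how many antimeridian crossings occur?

2

Leg 1: +153.5° → -10.1°, shortest Δλ = -163.6° (west) — does not cross 180°.
Leg 2: -10.1° → +19.9°, shortest Δλ = 30.0° (east) — does not cross 180°.
Leg 3: +19.9° → -171.4°, shortest Δλ = 168.7° (east) — crosses 180°.
Leg 4: -171.4° → +86.7°, shortest Δλ = -101.9° (west) — crosses 180°.
Total crossings: 2.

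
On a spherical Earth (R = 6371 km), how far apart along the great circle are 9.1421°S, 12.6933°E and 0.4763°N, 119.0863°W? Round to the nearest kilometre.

14592 km

Δλ = -119.0863 − 12.6933 = -131.7796°.
Δφ = 0.4763 − -9.1421 = 9.6184°.
a = sin²(Δφ/2) + cos φ₁ · cos φ₂ · sin²(Δλ/2) = 0.829551.
c = 2·atan2(√a, √(1−a)) = 2.29042 rad → d = 6371·c ≈ 14592.27 km.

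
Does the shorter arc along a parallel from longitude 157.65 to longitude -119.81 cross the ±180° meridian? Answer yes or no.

Naïve |-119.81 − 157.65| = 277.46° > 180°, so the shorter arc goes the other way round — across 180°.
Signed shortest Δλ = ((-119.81 − 157.65 + 180) mod 360) − 180 = 82.54°.
Going east by 82.54° from +157.65° passes through 180° before reaching -119.81°.

Yes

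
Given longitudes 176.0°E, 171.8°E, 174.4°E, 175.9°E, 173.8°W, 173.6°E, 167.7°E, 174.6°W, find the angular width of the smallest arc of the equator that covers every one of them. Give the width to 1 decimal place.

Sort the longitudes: -174.6°, -173.8°, +167.7°, +171.8°, +173.6°, +174.4°, +175.9°, +176.0°.
Eastward gaps between consecutive values (wrapping around): 0.8°, 341.5°, 4.1°, 1.8°, 0.8°, 1.5°, 0.1°, 9.4°.
Largest gap = 341.5° ⇒ minimal covering band is its complement: 360° − 341.5° = 18.5°.
Band runs from +167.7° eastward to -173.8°, crossing the antimeridian.

18.5°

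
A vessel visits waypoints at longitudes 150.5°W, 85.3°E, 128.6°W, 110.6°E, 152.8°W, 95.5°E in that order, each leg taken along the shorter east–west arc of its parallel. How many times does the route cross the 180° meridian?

Leg 1: -150.5° → +85.3°, shortest Δλ = -124.2° (west) — crosses 180°.
Leg 2: +85.3° → -128.6°, shortest Δλ = 146.1° (east) — crosses 180°.
Leg 3: -128.6° → +110.6°, shortest Δλ = -120.8° (west) — crosses 180°.
Leg 4: +110.6° → -152.8°, shortest Δλ = 96.6° (east) — crosses 180°.
Leg 5: -152.8° → +95.5°, shortest Δλ = -111.7° (west) — crosses 180°.
Total crossings: 5.

5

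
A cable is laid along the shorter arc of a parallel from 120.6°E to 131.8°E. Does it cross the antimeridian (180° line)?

Signed shortest Δλ = ((131.8 − 120.6 + 180) mod 360) − 180 = 11.2°.
Going east by 11.2° from +120.6° reaches +131.8° without touching 180°.

No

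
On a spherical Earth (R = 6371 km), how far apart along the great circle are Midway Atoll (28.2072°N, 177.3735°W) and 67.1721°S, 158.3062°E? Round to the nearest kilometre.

10800 km

Δλ = 158.3062 − -177.3735 = 335.6797°; wrapped into (−180°, 180°]: -24.3203°.
Δφ = -67.1721 − 28.2072 = -95.3793°.
a = sin²(Δφ/2) + cos φ₁ · cos φ₂ · sin²(Δλ/2) = 0.562044.
c = 2·atan2(√a, √(1−a)) = 1.69521 rad → d = 6371·c ≈ 10800.16 km.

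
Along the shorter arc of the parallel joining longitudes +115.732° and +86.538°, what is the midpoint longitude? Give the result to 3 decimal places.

Signed shortest Δλ from +115.732° to +86.538° is -29.194°.
Midpoint longitude = +115.732° + (-29.194°)/2 = +115.732° − 14.597° = +101.135°.

+101.135°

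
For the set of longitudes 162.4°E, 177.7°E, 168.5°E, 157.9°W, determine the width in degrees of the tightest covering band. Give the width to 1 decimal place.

Sort the longitudes: -157.9°, +162.4°, +168.5°, +177.7°.
Eastward gaps between consecutive values (wrapping around): 320.3°, 6.1°, 9.2°, 24.4°.
Largest gap = 320.3° ⇒ minimal covering band is its complement: 360° − 320.3° = 39.7°.
Band runs from +162.4° eastward to -157.9°, crossing the antimeridian.

39.7°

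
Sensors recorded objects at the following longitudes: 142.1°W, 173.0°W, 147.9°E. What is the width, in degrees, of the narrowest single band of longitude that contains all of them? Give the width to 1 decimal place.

70.0°

Sort the longitudes: -173.0°, -142.1°, +147.9°.
Eastward gaps between consecutive values (wrapping around): 30.9°, 290.0°, 39.1°.
Largest gap = 290.0° ⇒ minimal covering band is its complement: 360° − 290.0° = 70.0°.
Band runs from +147.9° eastward to -142.1°, crossing the antimeridian.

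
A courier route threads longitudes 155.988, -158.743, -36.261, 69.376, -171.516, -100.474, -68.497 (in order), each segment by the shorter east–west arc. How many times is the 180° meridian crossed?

2

Leg 1: +155.988° → -158.743°, shortest Δλ = 45.269° (east) — crosses 180°.
Leg 2: -158.743° → -36.261°, shortest Δλ = 122.482° (east) — does not cross 180°.
Leg 3: -36.261° → +69.376°, shortest Δλ = 105.637° (east) — does not cross 180°.
Leg 4: +69.376° → -171.516°, shortest Δλ = 119.108° (east) — crosses 180°.
Leg 5: -171.516° → -100.474°, shortest Δλ = 71.042° (east) — does not cross 180°.
Leg 6: -100.474° → -68.497°, shortest Δλ = 31.977° (east) — does not cross 180°.
Total crossings: 2.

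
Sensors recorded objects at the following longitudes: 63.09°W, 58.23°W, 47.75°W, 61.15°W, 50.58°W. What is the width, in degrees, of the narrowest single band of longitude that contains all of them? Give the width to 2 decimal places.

Sort the longitudes: -63.09°, -61.15°, -58.23°, -50.58°, -47.75°.
Eastward gaps between consecutive values (wrapping around): 1.94°, 2.92°, 7.65°, 2.83°, 344.66°.
Largest gap = 344.66° ⇒ minimal covering band is its complement: 360° − 344.66° = 15.34°.
Band runs from -63.09° eastward to -47.75°.

15.34°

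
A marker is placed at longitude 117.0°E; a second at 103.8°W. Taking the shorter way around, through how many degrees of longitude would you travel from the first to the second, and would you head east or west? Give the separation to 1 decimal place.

Raw difference: -103.8 − 117.0 = -220.8°.
Normalise into (−180°, 180°]: -220.8° + 360° = 139.2°.
Positive ⇒ the second point lies to the east; separation 139.2°.

139.2° east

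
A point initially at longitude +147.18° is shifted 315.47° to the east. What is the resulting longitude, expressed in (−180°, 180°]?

+102.65°

Start at +147.18°; shift +315.47° → +462.65°.
+462.65° lies outside (−180°, 180°]; subtract 360° → +102.65°.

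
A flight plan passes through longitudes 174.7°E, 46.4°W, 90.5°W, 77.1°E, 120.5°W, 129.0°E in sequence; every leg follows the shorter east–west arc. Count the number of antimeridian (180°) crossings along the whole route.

Leg 1: +174.7° → -46.4°, shortest Δλ = 138.9° (east) — crosses 180°.
Leg 2: -46.4° → -90.5°, shortest Δλ = -44.1° (west) — does not cross 180°.
Leg 3: -90.5° → +77.1°, shortest Δλ = 167.6° (east) — does not cross 180°.
Leg 4: +77.1° → -120.5°, shortest Δλ = 162.4° (east) — crosses 180°.
Leg 5: -120.5° → +129.0°, shortest Δλ = -110.5° (west) — crosses 180°.
Total crossings: 3.

3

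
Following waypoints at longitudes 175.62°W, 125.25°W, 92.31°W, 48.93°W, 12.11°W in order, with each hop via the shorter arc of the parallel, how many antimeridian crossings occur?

Leg 1: -175.62° → -125.25°, shortest Δλ = 50.37° (east) — does not cross 180°.
Leg 2: -125.25° → -92.31°, shortest Δλ = 32.94° (east) — does not cross 180°.
Leg 3: -92.31° → -48.93°, shortest Δλ = 43.38° (east) — does not cross 180°.
Leg 4: -48.93° → -12.11°, shortest Δλ = 36.82° (east) — does not cross 180°.
Total crossings: 0.

0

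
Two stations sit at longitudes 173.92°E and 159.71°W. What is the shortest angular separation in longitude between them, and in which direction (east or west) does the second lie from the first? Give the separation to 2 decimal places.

Raw difference: -159.71 − 173.92 = -333.63°.
Normalise into (−180°, 180°]: -333.63° + 360° = 26.37°.
Positive ⇒ the second point lies to the east; separation 26.37°.

26.37° east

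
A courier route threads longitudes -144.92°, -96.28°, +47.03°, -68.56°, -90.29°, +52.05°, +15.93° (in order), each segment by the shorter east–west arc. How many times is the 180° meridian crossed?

0

Leg 1: -144.92° → -96.28°, shortest Δλ = 48.64° (east) — does not cross 180°.
Leg 2: -96.28° → +47.03°, shortest Δλ = 143.31° (east) — does not cross 180°.
Leg 3: +47.03° → -68.56°, shortest Δλ = -115.59° (west) — does not cross 180°.
Leg 4: -68.56° → -90.29°, shortest Δλ = -21.73° (west) — does not cross 180°.
Leg 5: -90.29° → +52.05°, shortest Δλ = 142.34° (east) — does not cross 180°.
Leg 6: +52.05° → +15.93°, shortest Δλ = -36.12° (west) — does not cross 180°.
Total crossings: 0.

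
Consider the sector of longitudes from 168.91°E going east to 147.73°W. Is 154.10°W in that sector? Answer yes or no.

Band width going east from +168.91° to -147.73°: ((-147.73 − 168.91) mod 360) = 43.36°.
Offset of -154.10° east of the west edge: ((-154.10 − 168.91) mod 360) = 36.99°.
36.99° ≤ 43.36° ⇒ inside.

Yes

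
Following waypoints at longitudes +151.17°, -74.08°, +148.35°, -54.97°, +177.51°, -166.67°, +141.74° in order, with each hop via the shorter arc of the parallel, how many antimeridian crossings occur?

Leg 1: +151.17° → -74.08°, shortest Δλ = 134.75° (east) — crosses 180°.
Leg 2: -74.08° → +148.35°, shortest Δλ = -137.57° (west) — crosses 180°.
Leg 3: +148.35° → -54.97°, shortest Δλ = 156.68° (east) — crosses 180°.
Leg 4: -54.97° → +177.51°, shortest Δλ = -127.52° (west) — crosses 180°.
Leg 5: +177.51° → -166.67°, shortest Δλ = 15.82° (east) — crosses 180°.
Leg 6: -166.67° → +141.74°, shortest Δλ = -51.59° (west) — crosses 180°.
Total crossings: 6.

6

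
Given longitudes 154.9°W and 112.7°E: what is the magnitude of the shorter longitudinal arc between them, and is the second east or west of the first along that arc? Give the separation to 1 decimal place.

92.4° west

Raw difference: 112.7 − -154.9 = 267.6°.
Normalise into (−180°, 180°]: 267.6° − 360° = -92.4°.
Negative ⇒ the second point lies to the west; separation 92.4°.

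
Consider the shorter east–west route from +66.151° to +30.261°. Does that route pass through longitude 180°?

No

Signed shortest Δλ = ((30.261 − 66.151 + 180) mod 360) − 180 = -35.89°.
Going west by 35.89° from +66.151° reaches +30.261° without touching 180°.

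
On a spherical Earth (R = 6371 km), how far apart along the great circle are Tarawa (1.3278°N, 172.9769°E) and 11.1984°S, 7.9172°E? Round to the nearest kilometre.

18034 km

Δλ = 7.9172 − 172.9769 = -165.0597°.
Δφ = -11.1984 − 1.3278 = -12.5262°.
a = sin²(Δφ/2) + cos φ₁ · cos φ₂ · sin²(Δλ/2) = 0.976022.
c = 2·atan2(√a, √(1−a)) = 2.83065 rad → d = 6371·c ≈ 18034.06 km.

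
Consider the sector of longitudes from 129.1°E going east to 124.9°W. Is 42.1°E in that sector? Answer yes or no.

Band width going east from +129.1° to -124.9°: ((-124.9 − 129.1) mod 360) = 106.0°.
Offset of +42.1° east of the west edge: ((42.1 − 129.1) mod 360) = 273.0°.
273.0° > 106.0° ⇒ outside.

No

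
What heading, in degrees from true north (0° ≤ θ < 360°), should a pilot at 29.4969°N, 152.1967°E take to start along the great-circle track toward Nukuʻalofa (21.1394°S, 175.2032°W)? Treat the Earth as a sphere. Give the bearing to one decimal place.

Δλ = -175.2032 − 152.1967 = -327.3999°; wrapped into (−180°, 180°]: 32.6001°.
θ = atan2( sin Δλ · cos φ₂ , cos φ₁ · sin φ₂ − sin φ₁ · cos φ₂ · cos Δλ )
  = atan2(0.50252, -0.70078) = 144.357° → normalised to [0°, 360°): 144.357°.

144.4°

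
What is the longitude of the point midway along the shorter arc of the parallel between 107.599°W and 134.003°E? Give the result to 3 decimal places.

Signed shortest Δλ from -107.599° to +134.003° is -118.398°.
Midpoint longitude = -107.599° + (-118.398°)/2 = -107.599° − 59.199° = -166.798°.
(The naïve average (-107.599 + +134.003)/2 = 13.202° is on the wrong side of the globe.)

166.798°W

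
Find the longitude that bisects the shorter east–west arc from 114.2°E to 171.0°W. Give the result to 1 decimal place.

Signed shortest Δλ from +114.2° to -171.0° is +74.8°.
Midpoint longitude = +114.2° + (+74.8°)/2 = +114.2° + 37.4° = +151.6°.
(The naïve average (+114.2 + -171.0)/2 = -28.4° is on the wrong side of the globe.)

151.6°E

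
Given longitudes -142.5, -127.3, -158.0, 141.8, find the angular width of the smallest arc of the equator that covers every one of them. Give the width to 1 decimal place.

Sort the longitudes: -158.0°, -142.5°, -127.3°, +141.8°.
Eastward gaps between consecutive values (wrapping around): 15.5°, 15.2°, 269.1°, 60.2°.
Largest gap = 269.1° ⇒ minimal covering band is its complement: 360° − 269.1° = 90.9°.
Band runs from +141.8° eastward to -127.3°, crossing the antimeridian.

90.9°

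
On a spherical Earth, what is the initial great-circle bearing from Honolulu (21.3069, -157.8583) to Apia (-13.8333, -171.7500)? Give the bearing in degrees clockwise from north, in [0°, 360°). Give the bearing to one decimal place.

Δλ = -171.7500 − -157.8583 = -13.8917°.
θ = atan2( sin Δλ · cos φ₂ , cos φ₁ · sin φ₂ − sin φ₁ · cos φ₂ · cos Δλ )
  = atan2(-0.23312, -0.56526) = -157.588° → normalised to [0°, 360°): 202.412°.

202.4°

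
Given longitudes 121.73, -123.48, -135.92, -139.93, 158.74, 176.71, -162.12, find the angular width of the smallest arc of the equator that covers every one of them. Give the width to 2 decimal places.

Sort the longitudes: -162.12°, -139.93°, -135.92°, -123.48°, +121.73°, +158.74°, +176.71°.
Eastward gaps between consecutive values (wrapping around): 22.19°, 4.01°, 12.44°, 245.21°, 37.01°, 17.97°, 21.17°.
Largest gap = 245.21° ⇒ minimal covering band is its complement: 360° − 245.21° = 114.79°.
Band runs from +121.73° eastward to -123.48°, crossing the antimeridian.

114.79°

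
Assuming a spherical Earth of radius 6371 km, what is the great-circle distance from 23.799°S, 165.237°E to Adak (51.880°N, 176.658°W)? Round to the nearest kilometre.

Δλ = -176.658 − 165.237 = -341.895°; wrapped into (−180°, 180°]: 18.105°.
Δφ = 51.880 − -23.799 = 75.679°.
a = sin²(Δφ/2) + cos φ₁ · cos φ₂ · sin²(Δλ/2) = 0.390305.
c = 2·atan2(√a, √(1−a)) = 1.34961 rad → d = 6371·c ≈ 8598.35 km.

8598 km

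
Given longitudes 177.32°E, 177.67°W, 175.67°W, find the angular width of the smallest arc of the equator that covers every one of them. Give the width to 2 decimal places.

Sort the longitudes: -177.67°, -175.67°, +177.32°.
Eastward gaps between consecutive values (wrapping around): 2.00°, 352.99°, 5.01°.
Largest gap = 352.99° ⇒ minimal covering band is its complement: 360° − 352.99° = 7.01°.
Band runs from +177.32° eastward to -175.67°, crossing the antimeridian.

7.01°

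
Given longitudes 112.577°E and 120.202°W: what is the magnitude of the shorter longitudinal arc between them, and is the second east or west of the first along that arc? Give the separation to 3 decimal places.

Raw difference: -120.202 − 112.577 = -232.779°.
Normalise into (−180°, 180°]: -232.779° + 360° = 127.221°.
Positive ⇒ the second point lies to the east; separation 127.221°.

127.221° east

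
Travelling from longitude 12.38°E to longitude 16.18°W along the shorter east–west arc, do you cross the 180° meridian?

No

Signed shortest Δλ = ((-16.18 − 12.38 + 180) mod 360) − 180 = -28.56°.
Going west by 28.56° from +12.38° reaches -16.18° without touching 180°.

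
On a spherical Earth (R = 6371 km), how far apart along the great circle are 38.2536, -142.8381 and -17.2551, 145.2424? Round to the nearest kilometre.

Δλ = 145.2424 − -142.8381 = 288.0805°; wrapped into (−180°, 180°]: -71.9195°.
Δφ = -17.2551 − 38.2536 = -55.5087°.
a = sin²(Δφ/2) + cos φ₁ · cos φ₂ · sin²(Δλ/2) = 0.475455.
c = 2·atan2(√a, √(1−a)) = 1.52169 rad → d = 6371·c ≈ 9694.66 km.

9695 km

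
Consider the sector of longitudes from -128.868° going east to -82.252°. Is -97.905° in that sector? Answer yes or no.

Yes

Band width going east from -128.868° to -82.252°: ((-82.252 − -128.868) mod 360) = 46.616°.
Offset of -97.905° east of the west edge: ((-97.905 − -128.868) mod 360) = 30.963°.
30.963° ≤ 46.616° ⇒ inside.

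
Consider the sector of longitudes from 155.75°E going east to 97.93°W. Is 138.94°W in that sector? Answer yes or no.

Yes

Band width going east from +155.75° to -97.93°: ((-97.93 − 155.75) mod 360) = 106.32°.
Offset of -138.94° east of the west edge: ((-138.94 − 155.75) mod 360) = 65.31°.
65.31° ≤ 106.32° ⇒ inside.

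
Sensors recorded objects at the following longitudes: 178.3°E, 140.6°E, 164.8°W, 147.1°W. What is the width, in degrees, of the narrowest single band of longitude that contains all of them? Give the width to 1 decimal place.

72.3°

Sort the longitudes: -164.8°, -147.1°, +140.6°, +178.3°.
Eastward gaps between consecutive values (wrapping around): 17.7°, 287.7°, 37.7°, 16.9°.
Largest gap = 287.7° ⇒ minimal covering band is its complement: 360° − 287.7° = 72.3°.
Band runs from +140.6° eastward to -147.1°, crossing the antimeridian.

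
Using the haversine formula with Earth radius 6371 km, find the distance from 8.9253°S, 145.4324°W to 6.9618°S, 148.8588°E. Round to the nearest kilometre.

Δλ = 148.8588 − -145.4324 = 294.2912°; wrapped into (−180°, 180°]: -65.7088°.
Δφ = -6.9618 − -8.9253 = 1.9635°.
a = sin²(Δφ/2) + cos φ₁ · cos φ₂ · sin²(Δλ/2) = 0.288899.
c = 2·atan2(√a, √(1−a)) = 1.13492 rad → d = 6371·c ≈ 7230.60 km.

7231 km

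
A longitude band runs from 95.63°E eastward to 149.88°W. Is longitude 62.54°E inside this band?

Band width going east from +95.63° to -149.88°: ((-149.88 − 95.63) mod 360) = 114.49°.
Offset of +62.54° east of the west edge: ((62.54 − 95.63) mod 360) = 326.91°.
326.91° > 114.49° ⇒ outside.

No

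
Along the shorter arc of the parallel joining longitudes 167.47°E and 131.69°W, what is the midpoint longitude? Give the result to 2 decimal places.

162.11°W

Signed shortest Δλ from +167.47° to -131.69° is +60.84°.
Midpoint longitude = +167.47° + (+60.84°)/2 = +167.47° + 30.42° = +197.89°.
Normalise into (−180°, 180°]: -162.11°.
(The naïve average (+167.47 + -131.69)/2 = 17.89° is on the wrong side of the globe.)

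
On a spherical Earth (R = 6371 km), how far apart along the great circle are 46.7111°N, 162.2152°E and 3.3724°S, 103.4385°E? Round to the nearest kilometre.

Δλ = 103.4385 − 162.2152 = -58.7767°.
Δφ = -3.3724 − 46.7111 = -50.0835°.
a = sin²(Δφ/2) + cos φ₁ · cos φ₂ · sin²(Δλ/2) = 0.343999.
c = 2·atan2(√a, √(1−a)) = 1.25350 rad → d = 6371·c ≈ 7986.02 km.

7986 km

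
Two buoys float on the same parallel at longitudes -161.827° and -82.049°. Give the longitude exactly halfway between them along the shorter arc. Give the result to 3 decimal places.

-121.938°

Signed shortest Δλ from -161.827° to -82.049° is +79.778°.
Midpoint longitude = -161.827° + (+79.778°)/2 = -161.827° + 39.889° = -121.938°.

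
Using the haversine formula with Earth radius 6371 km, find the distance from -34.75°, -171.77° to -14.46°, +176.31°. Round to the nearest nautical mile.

Δλ = 176.31 − -171.77 = 348.08°; wrapped into (−180°, 180°]: -11.92°.
Δφ = -14.46 − -34.75 = 20.29°.
a = sin²(Δφ/2) + cos φ₁ · cos φ₂ · sin²(Δλ/2) = 0.039603.
c = 2·atan2(√a, √(1−a)) = 0.40069 rad → d = 6371·c ≈ 2552.77 km ≈ 1378.39 nmi.

1378 nmi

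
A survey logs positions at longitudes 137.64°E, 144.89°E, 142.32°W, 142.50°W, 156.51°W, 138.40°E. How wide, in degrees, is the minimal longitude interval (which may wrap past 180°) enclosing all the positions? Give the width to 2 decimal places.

80.04°

Sort the longitudes: -156.51°, -142.50°, -142.32°, +137.64°, +138.40°, +144.89°.
Eastward gaps between consecutive values (wrapping around): 14.01°, 0.18°, 279.96°, 0.76°, 6.49°, 58.60°.
Largest gap = 279.96° ⇒ minimal covering band is its complement: 360° − 279.96° = 80.04°.
Band runs from +137.64° eastward to -142.32°, crossing the antimeridian.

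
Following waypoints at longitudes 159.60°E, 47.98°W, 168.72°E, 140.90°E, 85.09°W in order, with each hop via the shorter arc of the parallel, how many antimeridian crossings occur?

3

Leg 1: +159.60° → -47.98°, shortest Δλ = 152.42° (east) — crosses 180°.
Leg 2: -47.98° → +168.72°, shortest Δλ = -143.3° (west) — crosses 180°.
Leg 3: +168.72° → +140.90°, shortest Δλ = -27.82° (west) — does not cross 180°.
Leg 4: +140.90° → -85.09°, shortest Δλ = 134.01° (east) — crosses 180°.
Total crossings: 3.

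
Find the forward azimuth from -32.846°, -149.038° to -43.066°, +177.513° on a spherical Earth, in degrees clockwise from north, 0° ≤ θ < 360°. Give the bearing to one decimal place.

238.9°

Δλ = 177.513 − -149.038 = 326.551°; wrapped into (−180°, 180°]: -33.449°.
θ = atan2( sin Δλ · cos φ₂ , cos φ₁ · sin φ₂ − sin φ₁ · cos φ₂ · cos Δλ )
  = atan2(-0.40268, -0.24306) = -121.115° → normalised to [0°, 360°): 238.885°.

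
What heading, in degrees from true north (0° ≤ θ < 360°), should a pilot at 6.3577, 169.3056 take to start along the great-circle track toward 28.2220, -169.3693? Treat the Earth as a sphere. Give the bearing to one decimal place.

40.2°

Δλ = -169.3693 − 169.3056 = -338.6749°; wrapped into (−180°, 180°]: 21.3251°.
θ = atan2( sin Δλ · cos φ₂ , cos φ₁ · sin φ₂ − sin φ₁ · cos φ₂ · cos Δλ )
  = atan2(0.32043, 0.37909) = 40.206° → normalised to [0°, 360°): 40.206°.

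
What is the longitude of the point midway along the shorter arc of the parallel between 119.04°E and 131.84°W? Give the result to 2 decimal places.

173.60°E

Signed shortest Δλ from +119.04° to -131.84° is +109.12°.
Midpoint longitude = +119.04° + (+109.12°)/2 = +119.04° + 54.56° = +173.60°.
(The naïve average (+119.04 + -131.84)/2 = -6.4° is on the wrong side of the globe.)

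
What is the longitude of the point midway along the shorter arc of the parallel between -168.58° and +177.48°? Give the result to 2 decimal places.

Signed shortest Δλ from -168.58° to +177.48° is -13.94°.
Midpoint longitude = -168.58° + (-13.94°)/2 = -168.58° − 6.97° = -175.55°.
(The naïve average (-168.58 + +177.48)/2 = 4.45° is on the wrong side of the globe.)

-175.55°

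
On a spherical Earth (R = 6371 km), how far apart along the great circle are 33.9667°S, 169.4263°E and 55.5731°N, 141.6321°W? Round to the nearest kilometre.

Δλ = -141.6321 − 169.4263 = -311.0584°; wrapped into (−180°, 180°]: 48.9416°.
Δφ = 55.5731 − -33.9667 = 89.5398°.
a = sin²(Δφ/2) + cos φ₁ · cos φ₂ · sin²(Δλ/2) = 0.576438.
c = 2·atan2(√a, √(1−a)) = 1.72427 rad → d = 6371·c ≈ 10985.35 km.

10985 km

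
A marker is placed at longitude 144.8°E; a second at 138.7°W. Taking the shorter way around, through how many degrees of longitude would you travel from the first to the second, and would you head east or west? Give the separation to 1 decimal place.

76.5° east

Raw difference: -138.7 − 144.8 = -283.5°.
Normalise into (−180°, 180°]: -283.5° + 360° = 76.5°.
Positive ⇒ the second point lies to the east; separation 76.5°.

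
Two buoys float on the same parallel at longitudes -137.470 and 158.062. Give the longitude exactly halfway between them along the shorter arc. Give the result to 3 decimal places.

Signed shortest Δλ from -137.470° to +158.062° is -64.468°.
Midpoint longitude = -137.470° + (-64.468°)/2 = -137.470° − 32.234° = -169.704°.
(The naïve average (-137.470 + +158.062)/2 = 10.296° is on the wrong side of the globe.)

-169.704°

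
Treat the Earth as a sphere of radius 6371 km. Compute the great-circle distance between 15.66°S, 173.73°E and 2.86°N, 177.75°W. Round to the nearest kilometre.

2263 km

Δλ = -177.75 − 173.73 = -351.48°; wrapped into (−180°, 180°]: 8.52°.
Δφ = 2.86 − -15.66 = 18.52°.
a = sin²(Δφ/2) + cos φ₁ · cos φ₂ · sin²(Δλ/2) = 0.031200.
c = 2·atan2(√a, √(1−a)) = 0.35513 rad → d = 6371·c ≈ 2262.56 km.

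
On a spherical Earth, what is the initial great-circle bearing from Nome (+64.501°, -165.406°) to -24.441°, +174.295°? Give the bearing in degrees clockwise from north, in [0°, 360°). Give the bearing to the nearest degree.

198°

Δλ = 174.295 − -165.406 = 339.701°; wrapped into (−180°, 180°]: -20.299°.
θ = atan2( sin Δλ · cos φ₂ , cos φ₁ · sin φ₂ − sin φ₁ · cos φ₂ · cos Δλ )
  = atan2(-0.31583, -0.94880) = -161.589° → normalised to [0°, 360°): 198.411°.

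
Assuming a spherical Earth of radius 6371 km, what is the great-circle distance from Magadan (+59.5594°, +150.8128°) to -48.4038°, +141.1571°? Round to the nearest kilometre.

12037 km

Δλ = 141.1571 − 150.8128 = -9.6557°.
Δφ = -48.4038 − 59.5594 = -107.9632°.
a = sin²(Δφ/2) + cos φ₁ · cos φ₂ · sin²(Δλ/2) = 0.656586.
c = 2·atan2(√a, √(1−a)) = 1.88933 rad → d = 6371·c ≈ 12036.90 km.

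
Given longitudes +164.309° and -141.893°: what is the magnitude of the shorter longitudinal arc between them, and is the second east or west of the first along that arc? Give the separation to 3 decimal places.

53.798° east

Raw difference: -141.893 − 164.309 = -306.202°.
Normalise into (−180°, 180°]: -306.202° + 360° = 53.798°.
Positive ⇒ the second point lies to the east; separation 53.798°.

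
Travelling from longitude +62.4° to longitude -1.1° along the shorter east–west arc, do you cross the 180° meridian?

No

Signed shortest Δλ = ((-1.1 − 62.4 + 180) mod 360) − 180 = -63.5°.
Going west by 63.5° from +62.4° reaches -1.1° without touching 180°.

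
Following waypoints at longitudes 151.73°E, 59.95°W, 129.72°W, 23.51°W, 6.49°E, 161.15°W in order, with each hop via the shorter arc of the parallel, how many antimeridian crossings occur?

1

Leg 1: +151.73° → -59.95°, shortest Δλ = 148.32° (east) — crosses 180°.
Leg 2: -59.95° → -129.72°, shortest Δλ = -69.77° (west) — does not cross 180°.
Leg 3: -129.72° → -23.51°, shortest Δλ = 106.21° (east) — does not cross 180°.
Leg 4: -23.51° → +6.49°, shortest Δλ = 30.0° (east) — does not cross 180°.
Leg 5: +6.49° → -161.15°, shortest Δλ = -167.64° (west) — does not cross 180°.
Total crossings: 1.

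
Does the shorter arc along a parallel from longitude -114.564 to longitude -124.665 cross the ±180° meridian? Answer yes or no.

No

Signed shortest Δλ = ((-124.665 − -114.564 + 180) mod 360) − 180 = -10.101°.
Going west by 10.101° from -114.564° reaches -124.665° without touching 180°.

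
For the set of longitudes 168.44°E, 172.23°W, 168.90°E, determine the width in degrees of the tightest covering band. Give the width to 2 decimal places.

Sort the longitudes: -172.23°, +168.44°, +168.90°.
Eastward gaps between consecutive values (wrapping around): 340.67°, 0.46°, 18.87°.
Largest gap = 340.67° ⇒ minimal covering band is its complement: 360° − 340.67° = 19.33°.
Band runs from +168.44° eastward to -172.23°, crossing the antimeridian.

19.33°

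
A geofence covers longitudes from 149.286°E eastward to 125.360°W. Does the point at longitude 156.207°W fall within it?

Yes

Band width going east from +149.286° to -125.360°: ((-125.360 − 149.286) mod 360) = 85.354°.
Offset of -156.207° east of the west edge: ((-156.207 − 149.286) mod 360) = 54.507°.
54.507° ≤ 85.354° ⇒ inside.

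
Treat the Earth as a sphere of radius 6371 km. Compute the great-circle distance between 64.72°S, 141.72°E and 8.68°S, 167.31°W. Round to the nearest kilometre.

7370 km

Δλ = -167.31 − 141.72 = -309.03°; wrapped into (−180°, 180°]: 50.97°.
Δφ = -8.68 − -64.72 = 56.04°.
a = sin²(Δφ/2) + cos φ₁ · cos φ₂ · sin²(Δλ/2) = 0.298849.
c = 2·atan2(√a, √(1−a)) = 1.15677 rad → d = 6371·c ≈ 7369.75 km.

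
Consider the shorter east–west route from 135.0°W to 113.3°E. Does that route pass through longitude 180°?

Yes

Naïve |113.3 − -135.0| = 248.3° > 180°, so the shorter arc goes the other way round — across 180°.
Signed shortest Δλ = ((113.3 − -135.0 + 180) mod 360) − 180 = -111.7°.
Going west by 111.7° from -135.0° passes through 180° before reaching +113.3°.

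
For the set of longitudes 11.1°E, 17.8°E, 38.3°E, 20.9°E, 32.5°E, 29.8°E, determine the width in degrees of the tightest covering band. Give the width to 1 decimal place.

Sort the longitudes: +11.1°, +17.8°, +20.9°, +29.8°, +32.5°, +38.3°.
Eastward gaps between consecutive values (wrapping around): 6.7°, 3.1°, 8.9°, 2.7°, 5.8°, 332.8°.
Largest gap = 332.8° ⇒ minimal covering band is its complement: 360° − 332.8° = 27.2°.
Band runs from +11.1° eastward to +38.3°.

27.2°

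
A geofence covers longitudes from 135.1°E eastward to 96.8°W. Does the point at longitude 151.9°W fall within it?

Band width going east from +135.1° to -96.8°: ((-96.8 − 135.1) mod 360) = 128.1°.
Offset of -151.9° east of the west edge: ((-151.9 − 135.1) mod 360) = 73.0°.
73.0° ≤ 128.1° ⇒ inside.

Yes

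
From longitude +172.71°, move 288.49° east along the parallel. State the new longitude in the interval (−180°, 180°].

Start at +172.71°; shift +288.49° → +461.20°.
+461.20° lies outside (−180°, 180°]; subtract 360° → +101.20°.

+101.20°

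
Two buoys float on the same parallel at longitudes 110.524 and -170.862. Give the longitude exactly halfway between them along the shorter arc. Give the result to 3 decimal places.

+149.831°

Signed shortest Δλ from +110.524° to -170.862° is +78.614°.
Midpoint longitude = +110.524° + (+78.614°)/2 = +110.524° + 39.307° = +149.831°.
(The naïve average (+110.524 + -170.862)/2 = -30.169° is on the wrong side of the globe.)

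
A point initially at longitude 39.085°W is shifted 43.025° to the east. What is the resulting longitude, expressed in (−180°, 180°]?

3.940°E

Start at -39.085°; shift +43.025° → +3.940°.
+3.940° already lies in (−180°, 180°].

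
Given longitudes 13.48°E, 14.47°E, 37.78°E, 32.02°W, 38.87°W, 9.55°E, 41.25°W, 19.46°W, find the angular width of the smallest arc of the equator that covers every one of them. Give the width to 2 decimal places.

79.03°

Sort the longitudes: -41.25°, -38.87°, -32.02°, -19.46°, +9.55°, +13.48°, +14.47°, +37.78°.
Eastward gaps between consecutive values (wrapping around): 2.38°, 6.85°, 12.56°, 29.01°, 3.93°, 0.99°, 23.31°, 280.97°.
Largest gap = 280.97° ⇒ minimal covering band is its complement: 360° − 280.97° = 79.03°.
Band runs from -41.25° eastward to +37.78°.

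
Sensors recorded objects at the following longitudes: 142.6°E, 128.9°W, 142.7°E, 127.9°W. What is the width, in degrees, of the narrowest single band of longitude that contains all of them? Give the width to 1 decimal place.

89.5°

Sort the longitudes: -128.9°, -127.9°, +142.6°, +142.7°.
Eastward gaps between consecutive values (wrapping around): 1.0°, 270.5°, 0.1°, 88.4°.
Largest gap = 270.5° ⇒ minimal covering band is its complement: 360° − 270.5° = 89.5°.
Band runs from +142.6° eastward to -127.9°, crossing the antimeridian.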